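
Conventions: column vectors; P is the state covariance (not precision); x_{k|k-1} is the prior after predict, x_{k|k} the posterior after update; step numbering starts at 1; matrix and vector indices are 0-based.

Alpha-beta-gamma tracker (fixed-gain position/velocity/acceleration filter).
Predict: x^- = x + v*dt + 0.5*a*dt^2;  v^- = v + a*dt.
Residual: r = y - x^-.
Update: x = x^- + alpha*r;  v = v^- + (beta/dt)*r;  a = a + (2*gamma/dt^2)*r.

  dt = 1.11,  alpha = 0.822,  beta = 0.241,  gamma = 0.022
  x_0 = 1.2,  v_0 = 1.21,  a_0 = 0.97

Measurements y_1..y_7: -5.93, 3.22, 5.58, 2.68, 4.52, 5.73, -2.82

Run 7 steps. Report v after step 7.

step 1: x_pred=3.1407  r=-9.0707  x^+=-4.3154  v^+=0.3173  a^+=0.6461
step 2: x_pred=-3.5652  r=6.7852  x^+=2.0122  v^+=2.5076  a^+=0.8884
step 3: x_pred=5.3430  r=0.2370  x^+=5.5378  v^+=3.5452  a^+=0.8968
step 4: x_pred=10.0255  r=-7.3455  x^+=3.9875  v^+=2.9459  a^+=0.6345
step 5: x_pred=7.6483  r=-3.1283  x^+=5.0768  v^+=2.9710  a^+=0.5228
step 6: x_pred=8.6967  r=-2.9667  x^+=6.2581  v^+=2.9072  a^+=0.4169
step 7: x_pred=9.7419  r=-12.5619  x^+=-0.5840  v^+=0.6425  a^+=-0.0317

v_post = 0.6425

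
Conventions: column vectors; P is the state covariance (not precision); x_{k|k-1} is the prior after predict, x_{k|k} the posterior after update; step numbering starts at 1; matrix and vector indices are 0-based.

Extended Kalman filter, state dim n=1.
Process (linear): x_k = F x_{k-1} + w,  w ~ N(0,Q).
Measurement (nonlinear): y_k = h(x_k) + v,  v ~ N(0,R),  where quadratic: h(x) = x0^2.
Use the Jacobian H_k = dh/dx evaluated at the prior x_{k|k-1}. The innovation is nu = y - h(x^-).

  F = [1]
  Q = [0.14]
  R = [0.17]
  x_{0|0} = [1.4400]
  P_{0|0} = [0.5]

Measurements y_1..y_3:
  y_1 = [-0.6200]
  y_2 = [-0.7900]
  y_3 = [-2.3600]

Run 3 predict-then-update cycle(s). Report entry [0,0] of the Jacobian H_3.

step 1: x^-=[1.4400]  P^-=[0.6400]  H_jac=[2.8800]  S=[5.4784]  K=[0.3364]  nu=[-2.6936]  x^+=[0.5337]  P^+=[0.0199]
step 2: x^-=[0.5337]  P^-=[0.1599]  H_jac=[1.0675]  S=[0.3522]  K=[0.4846]  nu=[-1.0749]  x^+=[0.0129]  P^+=[0.0772]
step 3: x^-=[0.0129]  P^-=[0.2172]  H_jac=[0.0258]  S=[0.1701]  K=[0.0329]  nu=[-2.3602]  x^+=[-0.0648]  P^+=[0.2170]

H_jac[0,0] = 0.0258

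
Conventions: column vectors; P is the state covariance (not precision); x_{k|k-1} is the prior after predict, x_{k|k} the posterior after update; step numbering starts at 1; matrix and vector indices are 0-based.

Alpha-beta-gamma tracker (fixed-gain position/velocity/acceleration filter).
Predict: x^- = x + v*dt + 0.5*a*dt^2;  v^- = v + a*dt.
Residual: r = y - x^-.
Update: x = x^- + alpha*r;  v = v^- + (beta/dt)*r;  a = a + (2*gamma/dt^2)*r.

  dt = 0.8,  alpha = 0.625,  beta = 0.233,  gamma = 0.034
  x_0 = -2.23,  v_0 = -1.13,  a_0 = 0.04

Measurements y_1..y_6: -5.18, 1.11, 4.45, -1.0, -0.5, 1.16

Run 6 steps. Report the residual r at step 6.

resid = -0.4727

step 1: x_pred=-3.1212  r=-2.0588  x^+=-4.4079  v^+=-1.6976  a^+=-0.1787
step 2: x_pred=-5.8232  r=6.9332  x^+=-1.4900  v^+=0.1787  a^+=0.5579
step 3: x_pred=-1.1685  r=5.6185  x^+=2.3431  v^+=2.2614  a^+=1.1549
step 4: x_pred=4.5217  r=-5.5217  x^+=1.0707  v^+=1.5771  a^+=0.5682
step 5: x_pred=2.5141  r=-3.0141  x^+=0.6303  v^+=1.1538  a^+=0.2479
step 6: x_pred=1.6327  r=-0.4727  x^+=1.3372  v^+=1.2145  a^+=0.1977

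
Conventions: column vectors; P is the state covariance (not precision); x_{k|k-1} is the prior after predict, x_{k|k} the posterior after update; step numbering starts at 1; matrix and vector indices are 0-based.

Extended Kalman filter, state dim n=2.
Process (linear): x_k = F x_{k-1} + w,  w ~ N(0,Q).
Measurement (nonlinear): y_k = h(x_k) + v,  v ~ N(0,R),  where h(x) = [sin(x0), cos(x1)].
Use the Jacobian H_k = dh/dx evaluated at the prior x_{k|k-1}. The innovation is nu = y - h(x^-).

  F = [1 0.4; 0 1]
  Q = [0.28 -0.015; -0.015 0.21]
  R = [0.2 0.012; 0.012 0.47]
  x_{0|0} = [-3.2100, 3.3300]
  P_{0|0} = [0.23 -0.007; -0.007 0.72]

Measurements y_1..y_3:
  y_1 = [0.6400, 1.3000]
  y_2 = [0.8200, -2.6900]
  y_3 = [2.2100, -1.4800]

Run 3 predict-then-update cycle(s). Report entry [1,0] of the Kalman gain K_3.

K[1,0] = 0.3653

step 1: x^-=[-1.8780, 3.3300]  P^-=[0.6196 0.2660; 0.2660 0.9300]  H_jac=[-0.3024 0.0000; 0.0000 0.1873]  S=[0.2567 -0.0031; -0.0031 0.5026]  K=[-0.7289 0.0947; -0.3093 0.3447]  nu=[1.5932, 2.2823]  x^+=[-2.8232, 3.6239]  P^+=[0.4783 0.1909; 0.1909 0.8451]
step 2: x^-=[-1.3736, 3.6239]  P^-=[1.0462 0.5139; 0.5139 1.0551]  H_jac=[0.1959 0.0000; 0.0000 0.4638]  S=[0.2402 0.0587; 0.0587 0.6970]  K=[0.7861 0.2758; 0.2528 0.6808]  nu=[1.8006, -1.8041]  x^+=[-0.4558, 2.8509]  P^+=[0.8194 0.2998; 0.2998 0.6965]
step 3: x^-=[0.6846, 2.8509]  P^-=[1.4507 0.5634; 0.5634 0.9065]  H_jac=[0.7747 0.0000; 0.0000 -0.2866]  S=[1.0706 -0.1131; -0.1131 0.5445]  K=[1.0412 -0.0803; 0.3653 -0.4013]  nu=[1.5776, -0.5220]  x^+=[2.3692, 3.6366]  P^+=[0.2676 0.0881; 0.0881 0.6428]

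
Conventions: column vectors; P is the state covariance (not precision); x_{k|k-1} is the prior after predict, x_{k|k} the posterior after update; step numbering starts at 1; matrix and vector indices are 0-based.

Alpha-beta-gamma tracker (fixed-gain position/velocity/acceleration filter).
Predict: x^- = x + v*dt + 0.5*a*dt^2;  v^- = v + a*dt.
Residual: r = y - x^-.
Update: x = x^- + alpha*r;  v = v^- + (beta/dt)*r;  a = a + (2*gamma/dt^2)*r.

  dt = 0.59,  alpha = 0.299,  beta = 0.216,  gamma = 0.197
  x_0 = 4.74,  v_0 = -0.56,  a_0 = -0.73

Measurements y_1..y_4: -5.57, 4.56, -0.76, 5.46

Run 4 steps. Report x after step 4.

x_post = -4.7137

step 1: x_pred=4.2825  r=-9.8525  x^+=1.3366  v^+=-4.5977  a^+=-11.8817
step 2: x_pred=-3.4440  r=8.0040  x^+=-1.0508  v^+=-8.6776  a^+=-2.8222
step 3: x_pred=-6.6618  r=5.9018  x^+=-4.8972  v^+=-8.1821  a^+=3.8578
step 4: x_pred=-9.0532  r=14.5132  x^+=-4.7137  v^+=-0.5927  a^+=20.2847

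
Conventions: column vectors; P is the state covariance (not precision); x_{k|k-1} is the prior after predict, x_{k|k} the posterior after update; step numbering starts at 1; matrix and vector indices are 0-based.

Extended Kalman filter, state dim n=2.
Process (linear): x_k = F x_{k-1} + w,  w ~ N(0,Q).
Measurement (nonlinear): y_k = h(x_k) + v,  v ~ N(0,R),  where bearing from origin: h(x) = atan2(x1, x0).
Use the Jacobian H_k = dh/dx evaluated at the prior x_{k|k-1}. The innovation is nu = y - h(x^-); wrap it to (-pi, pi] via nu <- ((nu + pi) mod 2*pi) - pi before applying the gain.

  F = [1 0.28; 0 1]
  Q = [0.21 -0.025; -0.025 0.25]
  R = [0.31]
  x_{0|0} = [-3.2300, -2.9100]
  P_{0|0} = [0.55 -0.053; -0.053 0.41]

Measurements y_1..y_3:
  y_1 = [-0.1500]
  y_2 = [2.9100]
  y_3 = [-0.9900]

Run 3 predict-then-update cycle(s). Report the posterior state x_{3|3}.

x_post = [-5.3981, -3.9084]

step 1: x^-=[-4.0448, -2.9100]  P^-=[0.7625 0.0368; 0.0368 0.6600]  H_jac=[0.1172 -0.1629]  S=[0.3366]  K=[0.2477; -0.3066]  nu=[2.3679]  x^+=[-3.4583, -3.6361]  P^+=[0.7418 0.0624; 0.0624 0.6284]
step 2: x^-=[-4.4764, -3.6361]  P^-=[1.0360 0.2133; 0.2133 0.8784]  H_jac=[0.1093 -0.1346]  S=[0.3320]  K=[0.2547; -0.2858]  nu=[-0.9138]  x^+=[-4.7091, -3.3749]  P^+=[1.0145 0.2375; 0.2375 0.8512]
step 3: x^-=[-5.6541, -3.3749]  P^-=[1.4242 0.4508; 0.4508 1.1012]  H_jac=[0.0778 -0.1304]  S=[0.3282]  K=[0.1586; -0.3306]  nu=[1.6135]  x^+=[-5.3981, -3.9084]  P^+=[1.4159 0.4680; 0.4680 1.0654]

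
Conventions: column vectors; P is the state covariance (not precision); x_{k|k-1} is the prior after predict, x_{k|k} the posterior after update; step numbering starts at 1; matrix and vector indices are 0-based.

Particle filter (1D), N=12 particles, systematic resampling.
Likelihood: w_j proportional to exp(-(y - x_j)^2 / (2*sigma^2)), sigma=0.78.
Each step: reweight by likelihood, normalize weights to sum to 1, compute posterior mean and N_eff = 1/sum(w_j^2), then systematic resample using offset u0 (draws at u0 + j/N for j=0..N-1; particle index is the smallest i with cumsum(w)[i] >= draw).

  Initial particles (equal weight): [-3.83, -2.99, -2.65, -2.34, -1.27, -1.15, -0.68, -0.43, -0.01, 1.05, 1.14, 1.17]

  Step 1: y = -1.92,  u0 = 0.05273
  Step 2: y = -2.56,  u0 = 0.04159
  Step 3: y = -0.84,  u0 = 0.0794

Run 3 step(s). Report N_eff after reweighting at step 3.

N_eff = 4.5889

step 1: w=[0.0132, 0.1036, 0.1713, 0.2296, 0.1876, 0.1631, 0.0750, 0.0428, 0.0132, 0.0002, 0.0001, 0.0001]  mean=-1.8468  Neff=6.1567  idx=[1, 2, 2, 3, 3, 3, 4, 4, 5, 5, 6, 7]
step 2: w=[0.1281, 0.1481, 0.1481, 0.1433, 0.1433, 0.1433, 0.0380, 0.0380, 0.0291, 0.0291, 0.0082, 0.0036]  mean=-2.3442  Neff=7.9044  idx=[0, 0, 1, 2, 2, 3, 3, 4, 4, 5, 6, 8]
step 3: w=[0.0079, 0.0079, 0.0240, 0.0240, 0.0240, 0.0558, 0.0558, 0.0558, 0.0558, 0.0558, 0.3048, 0.3279]  mean=-1.6563  Neff=4.5889  idx=[4, 6, 7, 9, 10, 10, 10, 10, 11, 11, 11, 11]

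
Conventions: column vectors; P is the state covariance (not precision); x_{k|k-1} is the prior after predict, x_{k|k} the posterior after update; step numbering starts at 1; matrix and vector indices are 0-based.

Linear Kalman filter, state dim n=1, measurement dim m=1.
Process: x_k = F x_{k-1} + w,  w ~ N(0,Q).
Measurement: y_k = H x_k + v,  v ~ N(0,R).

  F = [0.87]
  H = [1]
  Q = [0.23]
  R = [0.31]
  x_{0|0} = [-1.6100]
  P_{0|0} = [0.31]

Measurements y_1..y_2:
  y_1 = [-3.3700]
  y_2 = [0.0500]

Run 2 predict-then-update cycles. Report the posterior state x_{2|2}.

step 1: x^-=[-1.4007]  P^-=[0.4646]  S=[0.7746]  K=[0.5998]  nu=[-1.9693]  x^+=[-2.5819]  P^+=[0.1859]
step 2: x^-=[-2.2463]  P^-=[0.3707]  S=[0.6807]  K=[0.5446]  nu=[2.2963]  x^+=[-0.9957]  P^+=[0.1688]

x_post = [-0.9957]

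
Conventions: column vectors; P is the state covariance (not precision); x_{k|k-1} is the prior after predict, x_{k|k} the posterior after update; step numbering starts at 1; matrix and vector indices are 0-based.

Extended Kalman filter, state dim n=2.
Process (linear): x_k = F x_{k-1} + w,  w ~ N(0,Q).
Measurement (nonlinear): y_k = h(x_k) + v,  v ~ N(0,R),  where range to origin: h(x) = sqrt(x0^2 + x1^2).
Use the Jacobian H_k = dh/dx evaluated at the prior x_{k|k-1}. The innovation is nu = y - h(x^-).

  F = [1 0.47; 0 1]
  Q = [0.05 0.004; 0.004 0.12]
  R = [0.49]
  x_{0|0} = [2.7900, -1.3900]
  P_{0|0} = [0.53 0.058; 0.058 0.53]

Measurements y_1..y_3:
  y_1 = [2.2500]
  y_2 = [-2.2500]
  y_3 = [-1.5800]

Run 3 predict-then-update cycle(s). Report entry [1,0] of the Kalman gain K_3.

K[1,0] = -0.4991

step 1: x^-=[2.1367, -1.3900]  P^-=[0.7516 0.3111; 0.3111 0.6500]  H_jac=[0.8382 -0.5453]  S=[0.9270]  K=[0.4966; -0.1011]  nu=[-0.2990]  x^+=[1.9882, -1.3598]  P^+=[0.5230 0.3576; 0.3576 0.6405]
step 2: x^-=[1.3491, -1.3598]  P^-=[1.0506 0.6627; 0.6627 0.7605]  H_jac=[0.7043 -0.7099]  S=[0.7318]  K=[0.3683; -0.1000]  nu=[-4.1655]  x^+=[-0.1852, -0.9433]  P^+=[0.9513 0.6896; 0.6896 0.7532]
step 3: x^-=[-0.6285, -0.9433]  P^-=[1.8160 1.0476; 1.0476 0.8732]  H_jac=[-0.5545 -0.8322]  S=[2.6199]  K=[-0.7171; -0.4991]  nu=[-2.7135]  x^+=[1.3174, 0.4110]  P^+=[0.4687 0.1100; 0.1100 0.2206]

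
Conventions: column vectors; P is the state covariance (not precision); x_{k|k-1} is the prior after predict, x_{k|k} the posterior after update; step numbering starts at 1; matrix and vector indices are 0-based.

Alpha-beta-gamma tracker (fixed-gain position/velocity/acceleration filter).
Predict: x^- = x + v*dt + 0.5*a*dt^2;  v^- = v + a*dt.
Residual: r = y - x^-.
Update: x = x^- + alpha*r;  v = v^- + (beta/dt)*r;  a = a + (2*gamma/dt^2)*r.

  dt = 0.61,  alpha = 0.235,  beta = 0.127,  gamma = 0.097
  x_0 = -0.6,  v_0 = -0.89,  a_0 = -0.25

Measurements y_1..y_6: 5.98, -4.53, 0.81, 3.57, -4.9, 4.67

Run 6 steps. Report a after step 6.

step 1: x_pred=-1.1894  r=7.1694  x^+=0.4954  v^+=0.4501  a^+=3.4879
step 2: x_pred=1.4189  r=-5.9489  x^+=0.0209  v^+=1.3392  a^+=0.3863
step 3: x_pred=0.9097  r=-0.0997  x^+=0.8863  v^+=1.5541  a^+=0.3343
step 4: x_pred=1.8965  r=1.6735  x^+=2.2898  v^+=2.1065  a^+=1.2068
step 5: x_pred=3.7993  r=-8.6993  x^+=1.7549  v^+=1.0315  a^+=-3.3286
step 6: x_pred=1.7649  r=2.9051  x^+=2.4476  v^+=-0.3941  a^+=-1.8140

a_post = -1.8140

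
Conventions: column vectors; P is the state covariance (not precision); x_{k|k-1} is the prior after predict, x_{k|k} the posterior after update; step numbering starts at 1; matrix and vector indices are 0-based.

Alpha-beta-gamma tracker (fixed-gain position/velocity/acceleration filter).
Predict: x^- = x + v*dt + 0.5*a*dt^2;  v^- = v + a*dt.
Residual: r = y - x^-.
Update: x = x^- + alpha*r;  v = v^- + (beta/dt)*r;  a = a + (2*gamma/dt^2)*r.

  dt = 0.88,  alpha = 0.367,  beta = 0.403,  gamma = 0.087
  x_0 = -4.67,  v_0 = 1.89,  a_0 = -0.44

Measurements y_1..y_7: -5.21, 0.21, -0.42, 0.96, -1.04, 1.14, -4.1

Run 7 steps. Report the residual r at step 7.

step 1: x_pred=-3.1772  r=-2.0328  x^+=-3.9232  v^+=0.5719  a^+=-0.8968
step 2: x_pred=-3.7672  r=3.9772  x^+=-2.3076  v^+=1.6041  a^+=-0.0031
step 3: x_pred=-0.8972  r=0.4772  x^+=-0.7221  v^+=1.8199  a^+=0.1041
step 4: x_pred=0.9197  r=0.0403  x^+=0.9345  v^+=1.9299  a^+=0.1131
step 5: x_pred=2.6767  r=-3.7167  x^+=1.3126  v^+=0.3274  a^+=-0.7219
step 6: x_pred=1.3212  r=-0.1812  x^+=1.2547  v^+=-0.3909  a^+=-0.7627
step 7: x_pred=0.6154  r=-4.7154  x^+=-1.1151  v^+=-3.2215  a^+=-1.8222

resid = -4.7154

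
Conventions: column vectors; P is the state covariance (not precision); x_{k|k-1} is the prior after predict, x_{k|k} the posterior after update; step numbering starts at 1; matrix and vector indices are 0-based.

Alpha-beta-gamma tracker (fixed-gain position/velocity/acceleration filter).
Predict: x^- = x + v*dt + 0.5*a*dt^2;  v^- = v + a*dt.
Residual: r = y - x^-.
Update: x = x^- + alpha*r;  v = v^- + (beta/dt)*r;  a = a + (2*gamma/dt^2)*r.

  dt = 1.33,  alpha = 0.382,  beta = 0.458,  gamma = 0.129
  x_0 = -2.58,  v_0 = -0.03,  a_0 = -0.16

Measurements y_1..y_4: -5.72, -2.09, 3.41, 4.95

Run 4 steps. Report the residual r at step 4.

step 1: x_pred=-2.7614  r=-2.9586  x^+=-3.8916  v^+=-1.2616  a^+=-0.5915
step 2: x_pred=-6.0927  r=4.0027  x^+=-4.5637  v^+=-0.6700  a^+=-0.0077
step 3: x_pred=-5.4616  r=8.8716  x^+=-2.0726  v^+=2.3748  a^+=1.2862
step 4: x_pred=2.2235  r=2.7265  x^+=3.2650  v^+=5.0244  a^+=1.6839

resid = 2.7265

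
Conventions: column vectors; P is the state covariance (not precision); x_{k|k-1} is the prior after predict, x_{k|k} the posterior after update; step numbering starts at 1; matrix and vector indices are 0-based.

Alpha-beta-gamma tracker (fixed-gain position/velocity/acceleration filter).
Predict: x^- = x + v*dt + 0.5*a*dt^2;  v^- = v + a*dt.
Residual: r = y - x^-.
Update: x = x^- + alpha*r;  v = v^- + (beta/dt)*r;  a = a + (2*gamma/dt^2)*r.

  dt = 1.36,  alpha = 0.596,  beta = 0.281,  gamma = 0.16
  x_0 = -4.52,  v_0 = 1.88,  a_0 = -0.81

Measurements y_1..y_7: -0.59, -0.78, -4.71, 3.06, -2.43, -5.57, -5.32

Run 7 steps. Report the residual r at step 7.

resid = 1.2953

step 1: x_pred=-2.7123  r=2.1223  x^+=-1.4474  v^+=1.2169  a^+=-0.4428
step 2: x_pred=-0.2019  r=-0.5781  x^+=-0.5465  v^+=0.4952  a^+=-0.5428
step 3: x_pred=-0.3750  r=-4.3350  x^+=-2.9586  v^+=-1.1387  a^+=-1.2928
step 4: x_pred=-5.7029  r=8.7629  x^+=-0.4802  v^+=-1.0864  a^+=0.2232
step 5: x_pred=-1.7513  r=-0.6787  x^+=-2.1558  v^+=-0.9230  a^+=0.1058
step 6: x_pred=-3.3133  r=-2.2567  x^+=-4.6583  v^+=-1.2454  a^+=-0.2846
step 7: x_pred=-6.6153  r=1.2953  x^+=-5.8433  v^+=-1.3649  a^+=-0.0605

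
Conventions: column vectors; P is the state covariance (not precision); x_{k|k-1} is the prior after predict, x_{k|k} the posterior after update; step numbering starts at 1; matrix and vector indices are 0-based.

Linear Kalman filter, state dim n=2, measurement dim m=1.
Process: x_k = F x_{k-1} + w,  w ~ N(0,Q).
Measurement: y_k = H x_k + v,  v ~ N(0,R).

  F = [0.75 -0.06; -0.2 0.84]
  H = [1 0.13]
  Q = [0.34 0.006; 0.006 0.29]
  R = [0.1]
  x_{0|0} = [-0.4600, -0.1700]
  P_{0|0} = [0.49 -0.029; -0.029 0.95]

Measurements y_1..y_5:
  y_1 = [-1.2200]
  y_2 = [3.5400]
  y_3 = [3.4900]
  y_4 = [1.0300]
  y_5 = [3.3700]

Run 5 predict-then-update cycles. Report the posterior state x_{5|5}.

step 1: x^-=[-0.3348, -0.0508]  P^-=[0.6217 -0.1340; -0.1340 0.9897]  S=[0.7035]  K=[0.8588; -0.0076]  nu=[-0.8786]  x^+=[-1.0894, -0.0441]  P^+=[0.1027 -0.1294; -0.1294 0.9896]
step 2: x^-=[-0.8144, 0.1808]  P^-=[0.4130 -0.1424; -0.1424 1.0359]  S=[0.4935]  K=[0.7994; -0.0156]  nu=[4.3309]  x^+=[2.6477, 0.1132]  P^+=[0.0976 -0.1362; -0.1362 1.0357]
step 3: x^-=[1.9789, -0.4344]  P^-=[0.4109 -0.1483; -0.1483 1.0705]  S=[0.4904]  K=[0.7985; -0.0186]  nu=[1.5675]  x^+=[3.2307, -0.4636]  P^+=[0.0982 -0.1410; -0.1410 1.0703]
step 4: x^-=[2.4508, -1.0356]  P^-=[0.4118 -0.1532; -0.1532 1.0965]  S=[0.4905]  K=[0.7989; -0.0217]  nu=[-1.2862]  x^+=[1.4232, -1.0076]  P^+=[0.0987 -0.1447; -0.1447 1.0963]
step 5: x^-=[1.1279, -1.1311]  P^-=[0.4125 -0.1569; -0.1569 1.1161]  S=[0.4905]  K=[0.7993; -0.0242]  nu=[2.3892]  x^+=[3.0375, -1.1888]  P^+=[0.0991 -0.1475; -0.1475 1.1158]

x_post = [3.0375, -1.1888]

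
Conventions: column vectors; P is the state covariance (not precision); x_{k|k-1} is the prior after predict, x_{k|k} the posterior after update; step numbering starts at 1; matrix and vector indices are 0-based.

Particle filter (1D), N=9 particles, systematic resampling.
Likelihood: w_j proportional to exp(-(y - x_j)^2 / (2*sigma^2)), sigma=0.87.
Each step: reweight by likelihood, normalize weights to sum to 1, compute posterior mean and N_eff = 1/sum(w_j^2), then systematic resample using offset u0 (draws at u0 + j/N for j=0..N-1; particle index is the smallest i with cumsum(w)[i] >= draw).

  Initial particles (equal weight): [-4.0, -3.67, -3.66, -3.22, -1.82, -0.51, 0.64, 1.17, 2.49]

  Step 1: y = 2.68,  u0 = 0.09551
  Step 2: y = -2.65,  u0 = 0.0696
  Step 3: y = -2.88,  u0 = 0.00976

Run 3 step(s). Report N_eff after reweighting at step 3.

N_eff = 9.0000

step 1: w=[0.0000, 0.0000, 0.0000, 0.0000, 0.0000, 0.0010, 0.0506, 0.1755, 0.7729]  mean=2.1618  Neff=1.5855  idx=[7, 7, 8, 8, 8, 8, 8, 8, 8]
step 2: w=[0.4993, 0.4993, 0.0002, 0.0002, 0.0002, 0.0002, 0.0002, 0.0002, 0.0002]  mean=1.1719  Neff=2.0057  idx=[0, 0, 0, 0, 1, 1, 1, 1, 1]
step 3: w=[0.1111, 0.1111, 0.1111, 0.1111, 0.1111, 0.1111, 0.1111, 0.1111, 0.1111]  mean=1.1700  Neff=9.0000  idx=[0, 1, 2, 3, 4, 5, 6, 7, 8]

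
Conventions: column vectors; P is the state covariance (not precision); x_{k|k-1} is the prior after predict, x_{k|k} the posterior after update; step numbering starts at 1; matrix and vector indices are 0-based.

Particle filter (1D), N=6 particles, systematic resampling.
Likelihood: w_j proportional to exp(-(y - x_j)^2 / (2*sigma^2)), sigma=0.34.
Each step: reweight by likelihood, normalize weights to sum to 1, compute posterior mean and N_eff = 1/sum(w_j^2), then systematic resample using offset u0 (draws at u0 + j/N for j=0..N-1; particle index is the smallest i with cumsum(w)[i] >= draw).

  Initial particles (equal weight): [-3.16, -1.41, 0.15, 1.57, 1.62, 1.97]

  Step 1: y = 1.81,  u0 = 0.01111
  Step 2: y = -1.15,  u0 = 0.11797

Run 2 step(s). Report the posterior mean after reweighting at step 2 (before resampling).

post_mean = 1.5817

step 1: w=[0.0000, 0.0000, 0.0000, 0.3081, 0.3381, 0.3538]  mean=1.7284  Neff=2.9903  idx=[3, 3, 4, 4, 5, 5]
step 2: w=[0.3831, 0.3831, 0.1169, 0.1169, 0.0000, 0.0000]  mean=1.5817  Neff=3.1165  idx=[0, 0, 1, 1, 2, 3]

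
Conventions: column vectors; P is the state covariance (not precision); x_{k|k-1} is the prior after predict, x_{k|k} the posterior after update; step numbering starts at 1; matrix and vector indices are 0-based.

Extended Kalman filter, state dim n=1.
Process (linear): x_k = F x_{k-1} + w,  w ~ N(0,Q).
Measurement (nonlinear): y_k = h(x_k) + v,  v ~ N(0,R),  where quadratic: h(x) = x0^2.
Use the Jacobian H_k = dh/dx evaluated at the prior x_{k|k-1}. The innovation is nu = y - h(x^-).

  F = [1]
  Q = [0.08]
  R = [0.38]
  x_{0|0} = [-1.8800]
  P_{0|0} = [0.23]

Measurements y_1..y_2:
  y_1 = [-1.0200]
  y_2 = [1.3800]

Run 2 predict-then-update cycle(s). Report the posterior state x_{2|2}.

x_post = [-0.9690]

step 1: x^-=[-1.8800]  P^-=[0.3100]  H_jac=[-3.7600]  S=[4.7627]  K=[-0.2447]  nu=[-4.5544]  x^+=[-0.7654]  P^+=[0.0247]
step 2: x^-=[-0.7654]  P^-=[0.1047]  H_jac=[-1.5307]  S=[0.6254]  K=[-0.2563]  nu=[0.7942]  x^+=[-0.9690]  P^+=[0.0636]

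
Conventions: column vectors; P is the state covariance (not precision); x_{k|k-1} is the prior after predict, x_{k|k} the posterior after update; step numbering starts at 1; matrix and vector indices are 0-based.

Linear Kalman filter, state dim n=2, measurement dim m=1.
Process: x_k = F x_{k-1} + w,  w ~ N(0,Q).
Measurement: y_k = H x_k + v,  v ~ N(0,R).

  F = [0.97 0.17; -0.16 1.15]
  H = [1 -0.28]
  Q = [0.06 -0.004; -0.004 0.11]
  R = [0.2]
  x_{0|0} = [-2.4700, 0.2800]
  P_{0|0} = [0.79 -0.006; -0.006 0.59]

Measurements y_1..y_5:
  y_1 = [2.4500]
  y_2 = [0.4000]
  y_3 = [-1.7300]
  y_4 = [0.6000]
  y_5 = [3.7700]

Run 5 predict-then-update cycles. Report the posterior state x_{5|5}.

x_post = [2.4331, 1.6761]

step 1: x^-=[-2.3483, 0.7172]  P^-=[0.8184 -0.0178; -0.0178 0.9127]  S=[1.0999]  K=[0.7486; -0.2485]  nu=[4.9991]  x^+=[1.3939, -0.5252]  P^+=[0.2020 0.1868; 0.1868 0.8448]
step 2: x^-=[1.2628, -0.8270]  P^-=[0.3361 0.3331; 0.3331 1.1636]  S=[0.4408]  K=[0.5509; 0.0166]  nu=[-1.0944]  x^+=[0.6599, -0.8452]  P^+=[0.2023 0.3291; 0.3291 1.1635]
step 3: x^-=[0.4964, -1.0775]  P^-=[0.3925 0.5502; 0.5502 1.5328]  S=[0.4046]  K=[0.5894; 0.2992]  nu=[-2.5281]  x^+=[-0.9937, -1.8338]  P^+=[0.2520 0.4789; 0.4789 1.4966]
step 4: x^-=[-1.2757, -1.9499]  P^-=[0.4983 0.7706; 0.7706 1.9195]  S=[0.4172]  K=[0.6771; 0.5590]  nu=[1.3297]  x^+=[-0.3753, -1.2067]  P^+=[0.3070 0.6127; 0.6127 1.7891]
step 5: x^-=[-0.5692, -1.3276]  P^-=[0.6026 0.9650; 0.9650 2.2585]  S=[0.4393]  K=[0.7567; 0.7571]  nu=[3.9675]  x^+=[2.4331, 1.6761]  P^+=[0.3511 0.7133; 0.7133 2.0067]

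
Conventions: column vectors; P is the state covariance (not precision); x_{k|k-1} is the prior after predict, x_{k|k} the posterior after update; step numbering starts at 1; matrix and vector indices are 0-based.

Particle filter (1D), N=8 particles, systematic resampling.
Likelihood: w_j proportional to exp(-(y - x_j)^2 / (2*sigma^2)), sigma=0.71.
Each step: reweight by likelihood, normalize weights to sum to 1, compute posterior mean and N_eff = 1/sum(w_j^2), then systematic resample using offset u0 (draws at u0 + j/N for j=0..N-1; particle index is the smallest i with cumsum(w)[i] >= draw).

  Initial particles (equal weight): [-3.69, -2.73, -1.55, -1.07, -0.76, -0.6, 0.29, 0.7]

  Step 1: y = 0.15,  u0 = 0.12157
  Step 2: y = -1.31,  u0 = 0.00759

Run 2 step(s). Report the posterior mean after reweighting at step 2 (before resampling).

step 1: w=[0.0000, 0.0001, 0.0188, 0.0757, 0.1457, 0.1896, 0.3248, 0.2453]  mean=-0.0689  Neff=4.3681  idx=[4, 5, 5, 6, 6, 6, 7, 7]
step 2: w=[0.3326, 0.2724, 0.2724, 0.0354, 0.0354, 0.0354, 0.0082, 0.0082]  mean=-0.5374  Neff=3.8037  idx=[0, 0, 0, 1, 1, 2, 2, 3]

post_mean = -0.5374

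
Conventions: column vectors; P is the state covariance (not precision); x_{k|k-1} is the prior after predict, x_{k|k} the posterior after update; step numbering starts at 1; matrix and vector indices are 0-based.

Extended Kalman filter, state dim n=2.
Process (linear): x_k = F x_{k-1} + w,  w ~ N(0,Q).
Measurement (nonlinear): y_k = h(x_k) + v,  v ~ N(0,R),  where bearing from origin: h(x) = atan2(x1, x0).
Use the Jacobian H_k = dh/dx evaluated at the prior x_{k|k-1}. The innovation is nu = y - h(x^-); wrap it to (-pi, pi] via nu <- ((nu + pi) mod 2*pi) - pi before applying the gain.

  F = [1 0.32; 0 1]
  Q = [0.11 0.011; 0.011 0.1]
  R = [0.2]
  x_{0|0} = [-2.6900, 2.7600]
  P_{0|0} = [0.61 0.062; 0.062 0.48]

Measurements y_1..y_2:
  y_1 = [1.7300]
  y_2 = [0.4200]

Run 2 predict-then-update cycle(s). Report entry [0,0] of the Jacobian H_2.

H_jac[0,0] = -0.3260

step 1: x^-=[-1.8068, 2.7600]  P^-=[0.8088 0.2266; 0.2266 0.5800]  H_jac=[-0.2536 -0.1660]  S=[0.2871]  K=[-0.8456; -0.5356]  nu=[-0.4204]  x^+=[-1.4513, 2.9852]  P^+=[0.6036 0.0966; 0.0966 0.4976]
step 2: x^-=[-0.4960, 2.9852]  P^-=[0.8263 0.2668; 0.2668 0.5976]  H_jac=[-0.3260 -0.0542]  S=[0.2990]  K=[-0.9493; -0.3992]  nu=[-1.3155]  x^+=[0.7527, 3.5103]  P^+=[0.5569 0.1535; 0.1535 0.5500]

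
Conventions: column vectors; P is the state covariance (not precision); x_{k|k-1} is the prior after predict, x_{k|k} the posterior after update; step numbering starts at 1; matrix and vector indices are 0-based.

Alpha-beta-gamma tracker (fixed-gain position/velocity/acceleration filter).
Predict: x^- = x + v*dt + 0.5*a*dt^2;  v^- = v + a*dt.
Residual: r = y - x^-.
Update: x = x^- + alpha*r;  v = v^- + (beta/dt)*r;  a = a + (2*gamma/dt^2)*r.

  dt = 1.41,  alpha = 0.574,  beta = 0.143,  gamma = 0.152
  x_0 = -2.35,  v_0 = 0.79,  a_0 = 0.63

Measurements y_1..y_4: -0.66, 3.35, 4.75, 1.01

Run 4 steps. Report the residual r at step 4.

resid = -10.1493

step 1: x_pred=-0.6098  r=-0.0502  x^+=-0.6386  v^+=1.6732  a^+=0.6223
step 2: x_pred=2.3392  r=1.0108  x^+=2.9194  v^+=2.6532  a^+=0.7769
step 3: x_pred=7.4327  r=-2.6827  x^+=5.8928  v^+=3.4765  a^+=0.3667
step 4: x_pred=11.1593  r=-10.1493  x^+=5.3336  v^+=2.9642  a^+=-1.1852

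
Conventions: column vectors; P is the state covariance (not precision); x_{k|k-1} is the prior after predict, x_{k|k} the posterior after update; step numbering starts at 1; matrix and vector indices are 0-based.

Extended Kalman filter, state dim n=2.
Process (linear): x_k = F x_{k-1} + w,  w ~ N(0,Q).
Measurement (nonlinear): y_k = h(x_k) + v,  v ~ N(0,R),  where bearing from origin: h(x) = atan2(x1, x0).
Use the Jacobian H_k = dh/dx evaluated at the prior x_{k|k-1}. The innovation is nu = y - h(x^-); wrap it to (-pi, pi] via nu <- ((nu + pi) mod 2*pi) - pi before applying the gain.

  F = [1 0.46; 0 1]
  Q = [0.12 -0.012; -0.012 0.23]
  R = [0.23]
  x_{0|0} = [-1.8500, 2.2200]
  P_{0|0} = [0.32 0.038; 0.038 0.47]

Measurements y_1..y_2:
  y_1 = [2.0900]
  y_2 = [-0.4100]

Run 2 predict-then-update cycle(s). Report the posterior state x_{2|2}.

x_post = [1.7394, 2.9546]

step 1: x^-=[-0.8288, 2.2200]  P^-=[0.5744 0.2422; 0.2422 0.7000]  H_jac=[-0.3953 -0.1476]  S=[0.3633]  K=[-0.7235; -0.5480]  nu=[0.1619]  x^+=[-0.9459, 2.1313]  P^+=[0.3842 0.0982; 0.0982 0.5909]
step 2: x^-=[0.0345, 2.1313]  P^-=[0.7196 0.3580; 0.3580 0.8209]  H_jac=[-0.4691 0.0076]  S=[0.3858]  K=[-0.8678; -0.4191]  nu=[-1.9646]  x^+=[1.7394, 2.9546]  P^+=[0.4290 0.2177; 0.2177 0.7531]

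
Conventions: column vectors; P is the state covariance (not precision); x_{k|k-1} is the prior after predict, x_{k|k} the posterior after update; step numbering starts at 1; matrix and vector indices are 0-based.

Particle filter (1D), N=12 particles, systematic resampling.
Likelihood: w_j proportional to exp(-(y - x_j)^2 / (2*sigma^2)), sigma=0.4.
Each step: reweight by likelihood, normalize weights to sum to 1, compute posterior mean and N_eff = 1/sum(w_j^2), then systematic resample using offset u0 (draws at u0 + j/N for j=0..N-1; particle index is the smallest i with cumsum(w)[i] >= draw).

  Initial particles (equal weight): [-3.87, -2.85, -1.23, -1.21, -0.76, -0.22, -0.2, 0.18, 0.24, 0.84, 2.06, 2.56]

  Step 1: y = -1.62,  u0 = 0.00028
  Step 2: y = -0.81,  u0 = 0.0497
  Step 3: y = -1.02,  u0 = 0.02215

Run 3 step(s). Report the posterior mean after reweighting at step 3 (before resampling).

post_mean = -1.2182

step 1: w=[0.0000, 0.0067, 0.4692, 0.4463, 0.0748, 0.0017, 0.0014, 0.0000, 0.0000, 0.0000, 0.0000, 0.0000]  mean=-1.1936  Neff=2.3534  idx=[1, 2, 2, 2, 2, 2, 3, 3, 3, 3, 3, 3]
step 2: w=[0.0000, 0.0884, 0.0884, 0.0884, 0.0884, 0.0884, 0.0930, 0.0930, 0.0930, 0.0930, 0.0930, 0.0930]  mean=-1.2188  Neff=10.9929  idx=[1, 2, 3, 4, 5, 6, 7, 8, 8, 9, 10, 11]
step 3: w=[0.0821, 0.0821, 0.0821, 0.0821, 0.0821, 0.0842, 0.0842, 0.0842, 0.0842, 0.0842, 0.0842, 0.0842]  mean=-1.2182  Neff=11.9982  idx=[0, 1, 2, 3, 4, 5, 6, 7, 8, 9, 10, 11]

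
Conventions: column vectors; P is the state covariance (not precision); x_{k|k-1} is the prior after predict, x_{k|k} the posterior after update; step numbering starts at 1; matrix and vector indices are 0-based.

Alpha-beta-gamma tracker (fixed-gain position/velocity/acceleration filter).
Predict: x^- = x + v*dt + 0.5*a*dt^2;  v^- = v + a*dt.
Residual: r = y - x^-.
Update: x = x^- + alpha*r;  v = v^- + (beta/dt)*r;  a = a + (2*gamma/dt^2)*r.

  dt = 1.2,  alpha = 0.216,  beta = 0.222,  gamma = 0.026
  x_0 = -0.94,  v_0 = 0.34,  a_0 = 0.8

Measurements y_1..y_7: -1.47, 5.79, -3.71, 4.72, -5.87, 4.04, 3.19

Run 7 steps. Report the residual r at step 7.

step 1: x_pred=0.0440  r=-1.5140  x^+=-0.2830  v^+=1.0199  a^+=0.7453
step 2: x_pred=1.4775  r=4.3125  x^+=2.4090  v^+=2.7121  a^+=0.9011
step 3: x_pred=6.3123  r=-10.0223  x^+=4.1475  v^+=1.9393  a^+=0.5391
step 4: x_pred=6.8628  r=-2.1428  x^+=6.3999  v^+=2.1898  a^+=0.4618
step 5: x_pred=9.3602  r=-15.2302  x^+=6.0705  v^+=-0.0737  a^+=-0.0882
step 6: x_pred=5.9186  r=-1.8786  x^+=5.5128  v^+=-0.5270  a^+=-0.1561
step 7: x_pred=4.7680  r=-1.5780  x^+=4.4271  v^+=-1.0062  a^+=-0.2130

resid = -1.5780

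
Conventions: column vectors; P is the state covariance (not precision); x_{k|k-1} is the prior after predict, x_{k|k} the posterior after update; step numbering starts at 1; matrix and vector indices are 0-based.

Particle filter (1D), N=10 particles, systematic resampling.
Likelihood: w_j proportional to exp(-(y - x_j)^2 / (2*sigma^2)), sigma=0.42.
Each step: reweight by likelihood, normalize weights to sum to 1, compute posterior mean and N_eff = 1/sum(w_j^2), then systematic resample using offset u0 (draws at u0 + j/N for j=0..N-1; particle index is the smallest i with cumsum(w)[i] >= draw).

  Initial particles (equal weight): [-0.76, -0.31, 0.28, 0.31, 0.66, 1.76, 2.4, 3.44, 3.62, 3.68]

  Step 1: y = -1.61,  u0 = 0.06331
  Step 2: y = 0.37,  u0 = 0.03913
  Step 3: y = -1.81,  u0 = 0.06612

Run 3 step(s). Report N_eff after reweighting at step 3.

N_eff = 5.3862

step 1: w=[0.9390, 0.0605, 0.0003, 0.0002, 0.0000, 0.0000, 0.0000, 0.0000, 0.0000, 0.0000]  mean=-0.7322  Neff=1.1294  idx=[0, 0, 0, 0, 0, 0, 0, 0, 0, 1]
step 2: w=[0.0525, 0.0525, 0.0525, 0.0525, 0.0525, 0.0525, 0.0525, 0.0525, 0.0525, 0.5278]  mean=-0.5225  Neff=3.2962  idx=[0, 2, 4, 6, 8, 9, 9, 9, 9, 9]
step 3: w=[0.1926, 0.1926, 0.1926, 0.1926, 0.1926, 0.0074, 0.0074, 0.0074, 0.0074, 0.0074]  mean=-0.7432  Neff=5.3862  idx=[0, 0, 1, 1, 2, 2, 3, 3, 4, 5]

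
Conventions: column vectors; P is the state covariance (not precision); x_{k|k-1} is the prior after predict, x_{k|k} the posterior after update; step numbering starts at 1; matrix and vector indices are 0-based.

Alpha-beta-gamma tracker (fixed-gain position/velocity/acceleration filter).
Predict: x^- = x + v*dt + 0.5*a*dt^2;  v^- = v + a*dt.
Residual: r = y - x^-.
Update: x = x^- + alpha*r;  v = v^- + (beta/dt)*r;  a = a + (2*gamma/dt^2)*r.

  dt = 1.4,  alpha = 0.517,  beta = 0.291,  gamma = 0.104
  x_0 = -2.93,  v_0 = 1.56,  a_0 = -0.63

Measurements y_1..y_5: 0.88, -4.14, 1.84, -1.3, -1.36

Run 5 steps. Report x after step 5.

step 1: x_pred=-1.3634  r=2.2434  x^+=-0.2036  v^+=1.1443  a^+=-0.3919
step 2: x_pred=1.0144  r=-5.1544  x^+=-1.6504  v^+=-0.4758  a^+=-0.9389
step 3: x_pred=-3.2366  r=5.0766  x^+=-0.6120  v^+=-0.7350  a^+=-0.4002
step 4: x_pred=-2.0332  r=0.7332  x^+=-1.6542  v^+=-1.1429  a^+=-0.3224
step 5: x_pred=-3.5701  r=2.2101  x^+=-2.4275  v^+=-1.1348  a^+=-0.0878

x_post = -2.4275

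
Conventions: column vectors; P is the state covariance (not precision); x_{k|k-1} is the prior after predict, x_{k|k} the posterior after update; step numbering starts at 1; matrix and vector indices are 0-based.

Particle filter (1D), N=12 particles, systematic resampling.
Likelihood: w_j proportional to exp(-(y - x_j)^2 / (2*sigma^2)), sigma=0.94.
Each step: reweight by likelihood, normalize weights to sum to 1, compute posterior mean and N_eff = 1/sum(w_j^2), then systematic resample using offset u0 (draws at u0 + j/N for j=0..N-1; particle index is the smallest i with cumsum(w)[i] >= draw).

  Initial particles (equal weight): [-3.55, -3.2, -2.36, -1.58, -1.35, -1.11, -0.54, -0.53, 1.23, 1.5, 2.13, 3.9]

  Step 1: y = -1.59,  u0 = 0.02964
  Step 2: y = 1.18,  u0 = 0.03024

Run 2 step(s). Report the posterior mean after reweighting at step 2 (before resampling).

post_mean = -0.8008

step 1: w=[0.0228, 0.0463, 0.1434, 0.2005, 0.1941, 0.1760, 0.1075, 0.1062, 0.0022, 0.0009, 0.0001, 0.0000]  mean=-1.4517  Neff=6.4545  idx=[1, 2, 2, 3, 3, 4, 4, 5, 5, 5, 6, 7]
step 2: w=[0.0000, 0.0014, 0.0014, 0.0218, 0.0218, 0.0435, 0.0435, 0.0836, 0.0836, 0.0836, 0.3049, 0.3109]  mean=-0.8008  Neff=4.6444  idx=[4, 6, 7, 8, 9, 10, 10, 10, 11, 11, 11, 11]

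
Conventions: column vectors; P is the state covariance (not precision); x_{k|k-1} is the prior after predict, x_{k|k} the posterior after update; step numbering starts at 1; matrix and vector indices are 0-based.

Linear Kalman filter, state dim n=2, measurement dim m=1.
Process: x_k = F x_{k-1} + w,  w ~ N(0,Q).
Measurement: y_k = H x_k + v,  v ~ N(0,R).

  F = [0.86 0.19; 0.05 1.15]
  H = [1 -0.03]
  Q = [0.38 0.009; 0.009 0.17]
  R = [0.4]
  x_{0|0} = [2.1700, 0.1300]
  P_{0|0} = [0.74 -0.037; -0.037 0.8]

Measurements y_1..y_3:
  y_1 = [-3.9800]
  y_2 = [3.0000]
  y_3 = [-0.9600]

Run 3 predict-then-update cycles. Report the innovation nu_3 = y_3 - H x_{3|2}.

step 1: x^-=[1.8909, 0.2580]  P^-=[0.9441 0.1787; 0.1787 1.2256]  S=[1.3345]  K=[0.7034; 0.1063]  nu=[-5.8632]  x^+=[-2.2335, -0.3655]  P^+=[0.2837 0.0789; 0.0789 1.2105]
step 2: x^-=[-1.9903, -0.5320]  P^-=[0.6593 0.3644; 0.3644 1.7807]  S=[1.0391]  K=[0.6240; 0.2993]  nu=[4.9743]  x^+=[1.1138, 0.9569]  P^+=[0.2547 0.1704; 0.1704 1.6876]
step 3: x^-=[1.1397, 1.1561]  P^-=[0.6850 0.5588; 0.5588 2.4221]  S=[1.0536]  K=[0.6342; 0.4614]  nu=[-2.0650]  x^+=[-0.1700, 0.2034]  P^+=[0.2612 0.2505; 0.2505 2.1978]

innov = [-2.0650]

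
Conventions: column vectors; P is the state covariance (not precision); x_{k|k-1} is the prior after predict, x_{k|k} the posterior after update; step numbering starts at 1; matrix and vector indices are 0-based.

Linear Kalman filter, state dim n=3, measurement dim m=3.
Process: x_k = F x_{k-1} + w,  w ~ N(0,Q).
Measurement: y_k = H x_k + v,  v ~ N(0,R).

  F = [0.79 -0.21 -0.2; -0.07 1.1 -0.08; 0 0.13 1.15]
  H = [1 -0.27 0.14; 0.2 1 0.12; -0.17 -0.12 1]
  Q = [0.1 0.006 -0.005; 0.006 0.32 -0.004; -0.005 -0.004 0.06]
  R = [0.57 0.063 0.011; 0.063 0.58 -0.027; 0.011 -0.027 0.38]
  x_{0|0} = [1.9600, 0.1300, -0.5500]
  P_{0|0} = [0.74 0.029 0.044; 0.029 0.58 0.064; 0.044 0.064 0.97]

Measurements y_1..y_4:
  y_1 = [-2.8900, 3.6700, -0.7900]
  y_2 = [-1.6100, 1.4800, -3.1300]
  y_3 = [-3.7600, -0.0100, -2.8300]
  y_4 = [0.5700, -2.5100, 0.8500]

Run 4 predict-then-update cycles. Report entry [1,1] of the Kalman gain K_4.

K[1,1] = 0.5062

step 1: x^-=[1.6311, 0.0498, -0.6156]  P^-=[0.6081 -0.1429 -0.2181; -0.1429 1.0164 0.0662; -0.2181 0.0662 1.3718]  S=[1.2902 -0.2271 -0.0887; -0.2271 1.5887 0.0488; -0.0887 0.0488 1.8364]  K=[0.4751 0.0425 -0.1439; -0.2141 0.5975 -0.0433; 0.0359 0.0996 0.7619]  nu=[-4.4215, 3.3679, 0.1089]  x^+=[-0.3424, 3.0040, -0.3559]  P^+=[0.2735 0.0042 -0.0036; 0.0042 0.3327 0.0057; -0.0036 0.0057 0.2873]
step 2: x^-=[-0.8301, 3.3568, -0.0188]  P^-=[0.2971 -0.0787 -0.0845; -0.0787 0.7241 0.0245; -0.0845 0.0245 0.4473]  S=[0.9456 -0.1499 -0.0371; -0.1499 1.2928 -0.0461; -0.0371 -0.0461 0.8659]  K=[0.3206 0.0098 -0.1308; -0.2046 0.5252 -0.0374; 0.0013 0.0666 0.5333]  nu=[0.1291, -1.7085, -2.8495]  x^+=[-0.4328, 2.5398, -1.6521]  P^+=[0.1827 -0.0052 -0.0160; -0.0052 0.2933 0.0037; -0.0160 0.0037 0.1986]
step 3: x^-=[-0.5449, 2.9562, -1.5697]  P^-=[0.2420 -0.0733 -0.0747; -0.0733 0.6771 0.0256; -0.0747 0.0256 0.3287]  S=[0.8845 -0.1435 -0.0371; -0.1435 1.2447 -0.0510; -0.0371 -0.0510 0.7417]  K=[0.2786 -0.0004 -0.1305; -0.2042 0.5097 -0.0334; -0.0117 0.0577 0.4595]  nu=[-2.1972, -2.6689, -0.9982]  x^+=[-1.0257, 2.0777, -2.1569]  P^+=[0.1580 -0.0083 -0.0206; -0.0083 0.2849 0.0041; -0.0206 0.0041 0.1699]
step 4: x^-=[-0.8152, 2.5298, -2.2103]  P^-=[0.2276 -0.0730 -0.0726; -0.0730 0.6669 0.0280; -0.0726 0.0280 0.2908]  S=[0.8689 -0.1434 -0.0388; -0.1434 1.2342 -0.0512; -0.0388 -0.0512 0.7019]  K=[0.2664 -0.0038 -0.1316; -0.2045 0.5062 -0.0309; -0.0170 0.0550 0.4301]  nu=[2.3777, -4.6115, 3.2253]  x^+=[-0.5886, -0.3904, -1.1174]  P^+=[0.1508 -0.0093 -0.0224; -0.0093 0.2828 0.0047; -0.0224 0.0047 0.1585]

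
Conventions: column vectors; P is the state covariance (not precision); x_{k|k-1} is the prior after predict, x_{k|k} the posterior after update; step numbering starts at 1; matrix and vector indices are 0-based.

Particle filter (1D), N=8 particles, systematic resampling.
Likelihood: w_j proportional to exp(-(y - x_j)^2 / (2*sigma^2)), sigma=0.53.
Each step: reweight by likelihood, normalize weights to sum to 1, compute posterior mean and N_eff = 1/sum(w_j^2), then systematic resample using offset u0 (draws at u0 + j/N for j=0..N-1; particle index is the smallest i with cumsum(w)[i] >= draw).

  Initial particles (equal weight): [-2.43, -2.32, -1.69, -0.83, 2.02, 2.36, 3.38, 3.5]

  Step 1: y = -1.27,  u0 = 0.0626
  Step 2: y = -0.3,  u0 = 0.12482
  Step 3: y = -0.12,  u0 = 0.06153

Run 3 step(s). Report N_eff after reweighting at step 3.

N_eff = 8.0000

step 1: w=[0.0546, 0.0841, 0.4373, 0.4241, 0.0000, 0.0000, 0.0000, 0.0000]  mean=-1.4187  Neff=2.6241  idx=[1, 2, 2, 2, 2, 3, 3, 3]
step 2: w=[0.0004, 0.0165, 0.0165, 0.0165, 0.0165, 0.3113, 0.3113, 0.3113]  mean=-0.8872  Neff=3.4279  idx=[5, 5, 5, 6, 6, 7, 7, 7]
step 3: w=[0.1250, 0.1250, 0.1250, 0.1250, 0.1250, 0.1250, 0.1250, 0.1250]  mean=-0.8300  Neff=8.0000  idx=[0, 1, 2, 3, 4, 5, 6, 7]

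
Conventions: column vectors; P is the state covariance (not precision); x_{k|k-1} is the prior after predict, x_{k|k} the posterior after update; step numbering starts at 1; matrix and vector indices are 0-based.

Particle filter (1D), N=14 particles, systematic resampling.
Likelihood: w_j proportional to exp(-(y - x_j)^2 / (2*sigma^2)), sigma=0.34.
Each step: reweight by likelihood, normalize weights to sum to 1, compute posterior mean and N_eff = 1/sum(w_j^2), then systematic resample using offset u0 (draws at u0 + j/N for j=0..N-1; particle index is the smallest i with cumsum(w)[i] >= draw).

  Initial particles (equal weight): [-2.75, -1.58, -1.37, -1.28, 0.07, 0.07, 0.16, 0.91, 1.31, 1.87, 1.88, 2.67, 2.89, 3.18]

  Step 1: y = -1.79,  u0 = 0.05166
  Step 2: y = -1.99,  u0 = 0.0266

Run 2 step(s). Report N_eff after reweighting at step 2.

step 1: w=[0.0114, 0.5051, 0.2850, 0.1985, 0.0000, 0.0000, 0.0000, 0.0000, 0.0000, 0.0000, 0.0000, 0.0000, 0.0000, 0.0000]  mean=-1.4739  Neff=2.6600  idx=[1, 1, 1, 1, 1, 1, 1, 2, 2, 2, 2, 3, 3, 3]
step 2: w=[0.1079, 0.1079, 0.1079, 0.1079, 0.1079, 0.1079, 0.1079, 0.0423, 0.0423, 0.0423, 0.0423, 0.0252, 0.0252, 0.0252]  mean=-1.5218  Neff=11.0477  idx=[0, 0, 1, 2, 2, 3, 4, 4, 5, 6, 6, 8, 10, 12]

N_eff = 11.0477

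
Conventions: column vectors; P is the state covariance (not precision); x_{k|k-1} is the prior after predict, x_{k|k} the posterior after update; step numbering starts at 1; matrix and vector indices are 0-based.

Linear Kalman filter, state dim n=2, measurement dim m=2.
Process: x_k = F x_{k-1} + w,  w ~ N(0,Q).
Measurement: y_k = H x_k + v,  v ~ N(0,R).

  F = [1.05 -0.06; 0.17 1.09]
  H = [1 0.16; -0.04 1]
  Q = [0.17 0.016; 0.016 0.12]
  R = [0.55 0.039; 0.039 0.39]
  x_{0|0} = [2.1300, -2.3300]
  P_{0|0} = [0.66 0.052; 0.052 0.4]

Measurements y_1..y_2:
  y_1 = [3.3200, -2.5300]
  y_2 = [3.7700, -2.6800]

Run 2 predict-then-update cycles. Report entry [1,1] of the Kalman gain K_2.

step 1: x^-=[2.3763, -2.1776]  P^-=[0.8925 0.1666; 0.1666 0.6336]  S=[1.5121 0.2702; 0.2702 1.0117]  K=[0.6141 -0.0346; 0.0698 0.6010]  nu=[1.2921, -0.2573]  x^+=[3.1787, -2.2420]  P^+=[0.3326 0.0238; 0.0238 0.2381]
step 2: x^-=[3.4721, -1.9035]  P^-=[0.5346 0.0867; 0.0867 0.4213]  S=[1.1231 0.1712; 0.1712 0.8052]  K=[0.4919 -0.0234; 0.0601 0.5061]  nu=[0.6024, -0.6377]  x^+=[3.7834, -2.1900]  P^+=[0.2663 0.0207; 0.0207 0.2006]

K[1,1] = 0.5061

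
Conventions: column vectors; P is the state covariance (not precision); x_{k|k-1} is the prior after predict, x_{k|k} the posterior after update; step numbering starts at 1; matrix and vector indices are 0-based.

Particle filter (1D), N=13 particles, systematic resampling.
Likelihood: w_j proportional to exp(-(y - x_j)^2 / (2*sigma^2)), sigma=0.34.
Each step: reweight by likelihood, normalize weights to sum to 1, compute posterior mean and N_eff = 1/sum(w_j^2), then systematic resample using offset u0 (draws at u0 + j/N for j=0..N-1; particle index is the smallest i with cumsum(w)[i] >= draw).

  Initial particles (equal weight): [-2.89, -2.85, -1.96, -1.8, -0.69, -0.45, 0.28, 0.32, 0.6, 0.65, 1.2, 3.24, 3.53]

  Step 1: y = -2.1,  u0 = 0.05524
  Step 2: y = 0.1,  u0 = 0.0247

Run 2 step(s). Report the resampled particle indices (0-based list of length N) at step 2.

step 1: w=[0.0384, 0.0501, 0.5245, 0.3868, 0.0001, 0.0000, 0.0000, 0.0000, 0.0000, 0.0000, 0.0000, 0.0000, 0.0000]  mean=-1.9783  Neff=2.3322  idx=[1, 2, 2, 2, 2, 2, 2, 2, 3, 3, 3, 3, 3]
step 2: w=[0.0000, 0.0118, 0.0118, 0.0118, 0.0118, 0.0118, 0.0118, 0.0118, 0.1834, 0.1834, 0.1834, 0.1834, 0.1834]  mean=-1.8133  Neff=5.9099  idx=[3, 8, 8, 8, 9, 9, 10, 10, 11, 11, 11, 12, 12]

resampled_idx = [3, 8, 8, 8, 9, 9, 10, 10, 11, 11, 11, 12, 12]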